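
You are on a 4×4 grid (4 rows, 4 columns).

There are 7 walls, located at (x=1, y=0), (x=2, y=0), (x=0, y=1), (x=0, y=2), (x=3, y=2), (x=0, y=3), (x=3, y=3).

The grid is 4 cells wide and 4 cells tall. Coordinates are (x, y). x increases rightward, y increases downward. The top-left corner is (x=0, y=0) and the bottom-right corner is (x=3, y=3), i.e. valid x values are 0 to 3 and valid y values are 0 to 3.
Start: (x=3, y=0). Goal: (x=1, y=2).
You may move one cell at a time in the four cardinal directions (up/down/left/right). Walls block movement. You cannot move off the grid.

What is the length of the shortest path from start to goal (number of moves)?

Answer: Shortest path length: 4

Derivation:
BFS from (x=3, y=0) until reaching (x=1, y=2):
  Distance 0: (x=3, y=0)
  Distance 1: (x=3, y=1)
  Distance 2: (x=2, y=1)
  Distance 3: (x=1, y=1), (x=2, y=2)
  Distance 4: (x=1, y=2), (x=2, y=3)  <- goal reached here
One shortest path (4 moves): (x=3, y=0) -> (x=3, y=1) -> (x=2, y=1) -> (x=1, y=1) -> (x=1, y=2)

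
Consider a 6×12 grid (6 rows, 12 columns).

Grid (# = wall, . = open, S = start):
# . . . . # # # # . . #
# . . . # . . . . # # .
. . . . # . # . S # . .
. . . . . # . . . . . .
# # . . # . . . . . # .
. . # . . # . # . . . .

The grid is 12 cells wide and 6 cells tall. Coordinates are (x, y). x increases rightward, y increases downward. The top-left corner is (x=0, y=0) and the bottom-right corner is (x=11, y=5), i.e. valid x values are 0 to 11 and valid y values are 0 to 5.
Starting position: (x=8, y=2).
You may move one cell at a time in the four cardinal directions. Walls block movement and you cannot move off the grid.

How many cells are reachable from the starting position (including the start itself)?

BFS flood-fill from (x=8, y=2):
  Distance 0: (x=8, y=2)
  Distance 1: (x=8, y=1), (x=7, y=2), (x=8, y=3)
  Distance 2: (x=7, y=1), (x=7, y=3), (x=9, y=3), (x=8, y=4)
  Distance 3: (x=6, y=1), (x=6, y=3), (x=10, y=3), (x=7, y=4), (x=9, y=4), (x=8, y=5)
  Distance 4: (x=5, y=1), (x=10, y=2), (x=11, y=3), (x=6, y=4), (x=9, y=5)
  Distance 5: (x=5, y=2), (x=11, y=2), (x=5, y=4), (x=11, y=4), (x=6, y=5), (x=10, y=5)
  Distance 6: (x=11, y=1), (x=11, y=5)
Total reachable: 27 (grid has 51 open cells total)

Answer: Reachable cells: 27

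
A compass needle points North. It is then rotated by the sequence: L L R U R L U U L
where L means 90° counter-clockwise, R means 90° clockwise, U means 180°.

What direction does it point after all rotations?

Answer: Final heading: North

Derivation:
Start: North
  L (left (90° counter-clockwise)) -> West
  L (left (90° counter-clockwise)) -> South
  R (right (90° clockwise)) -> West
  U (U-turn (180°)) -> East
  R (right (90° clockwise)) -> South
  L (left (90° counter-clockwise)) -> East
  U (U-turn (180°)) -> West
  U (U-turn (180°)) -> East
  L (left (90° counter-clockwise)) -> North
Final: North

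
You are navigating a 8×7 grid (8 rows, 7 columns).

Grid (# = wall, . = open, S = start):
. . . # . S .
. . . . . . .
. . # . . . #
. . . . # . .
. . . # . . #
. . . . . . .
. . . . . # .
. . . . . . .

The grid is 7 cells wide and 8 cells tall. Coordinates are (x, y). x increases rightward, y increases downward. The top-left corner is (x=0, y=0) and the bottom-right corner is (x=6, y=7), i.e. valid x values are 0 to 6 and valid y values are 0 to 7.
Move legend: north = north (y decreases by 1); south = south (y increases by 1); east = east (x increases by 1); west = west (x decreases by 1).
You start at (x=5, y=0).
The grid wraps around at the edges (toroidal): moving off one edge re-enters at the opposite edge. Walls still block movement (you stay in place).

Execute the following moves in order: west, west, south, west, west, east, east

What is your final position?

Start: (x=5, y=0)
  west (west): (x=5, y=0) -> (x=4, y=0)
  west (west): blocked, stay at (x=4, y=0)
  south (south): (x=4, y=0) -> (x=4, y=1)
  west (west): (x=4, y=1) -> (x=3, y=1)
  west (west): (x=3, y=1) -> (x=2, y=1)
  east (east): (x=2, y=1) -> (x=3, y=1)
  east (east): (x=3, y=1) -> (x=4, y=1)
Final: (x=4, y=1)

Answer: Final position: (x=4, y=1)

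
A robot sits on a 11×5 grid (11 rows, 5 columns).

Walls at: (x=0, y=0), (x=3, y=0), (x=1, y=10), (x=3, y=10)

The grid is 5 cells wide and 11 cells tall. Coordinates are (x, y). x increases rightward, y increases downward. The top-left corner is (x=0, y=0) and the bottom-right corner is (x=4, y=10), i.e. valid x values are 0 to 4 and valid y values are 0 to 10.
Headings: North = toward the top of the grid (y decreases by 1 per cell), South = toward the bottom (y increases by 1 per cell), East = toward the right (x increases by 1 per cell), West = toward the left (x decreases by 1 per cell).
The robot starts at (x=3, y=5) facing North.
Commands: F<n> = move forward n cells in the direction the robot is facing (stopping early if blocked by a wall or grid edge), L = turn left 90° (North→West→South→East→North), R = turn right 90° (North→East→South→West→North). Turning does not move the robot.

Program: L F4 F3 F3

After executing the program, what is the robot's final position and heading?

Start: (x=3, y=5), facing North
  L: turn left, now facing West
  F4: move forward 3/4 (blocked), now at (x=0, y=5)
  F3: move forward 0/3 (blocked), now at (x=0, y=5)
  F3: move forward 0/3 (blocked), now at (x=0, y=5)
Final: (x=0, y=5), facing West

Answer: Final position: (x=0, y=5), facing West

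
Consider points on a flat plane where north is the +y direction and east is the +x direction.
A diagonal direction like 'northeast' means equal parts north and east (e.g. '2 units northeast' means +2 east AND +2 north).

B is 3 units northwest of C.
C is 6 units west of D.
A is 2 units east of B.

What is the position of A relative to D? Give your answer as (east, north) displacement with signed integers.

Place D at the origin (east=0, north=0).
  C is 6 units west of D: delta (east=-6, north=+0); C at (east=-6, north=0).
  B is 3 units northwest of C: delta (east=-3, north=+3); B at (east=-9, north=3).
  A is 2 units east of B: delta (east=+2, north=+0); A at (east=-7, north=3).
Therefore A relative to D: (east=-7, north=3).

Answer: A is at (east=-7, north=3) relative to D.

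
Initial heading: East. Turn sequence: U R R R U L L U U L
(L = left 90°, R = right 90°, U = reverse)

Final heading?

Start: East
  U (U-turn (180°)) -> West
  R (right (90° clockwise)) -> North
  R (right (90° clockwise)) -> East
  R (right (90° clockwise)) -> South
  U (U-turn (180°)) -> North
  L (left (90° counter-clockwise)) -> West
  L (left (90° counter-clockwise)) -> South
  U (U-turn (180°)) -> North
  U (U-turn (180°)) -> South
  L (left (90° counter-clockwise)) -> East
Final: East

Answer: Final heading: East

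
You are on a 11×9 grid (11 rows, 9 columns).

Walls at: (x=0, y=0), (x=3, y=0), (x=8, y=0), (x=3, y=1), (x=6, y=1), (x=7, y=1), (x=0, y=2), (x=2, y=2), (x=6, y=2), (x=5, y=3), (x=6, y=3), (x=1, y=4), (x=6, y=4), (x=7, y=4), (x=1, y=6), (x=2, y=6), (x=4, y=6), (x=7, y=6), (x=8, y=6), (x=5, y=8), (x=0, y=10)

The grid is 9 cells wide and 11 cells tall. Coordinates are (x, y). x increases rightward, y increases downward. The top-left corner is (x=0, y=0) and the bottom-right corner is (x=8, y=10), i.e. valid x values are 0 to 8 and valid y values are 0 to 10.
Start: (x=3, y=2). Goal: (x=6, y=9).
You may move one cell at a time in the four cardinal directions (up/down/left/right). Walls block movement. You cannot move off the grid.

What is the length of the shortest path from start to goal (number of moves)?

BFS from (x=3, y=2) until reaching (x=6, y=9):
  Distance 0: (x=3, y=2)
  Distance 1: (x=4, y=2), (x=3, y=3)
  Distance 2: (x=4, y=1), (x=5, y=2), (x=2, y=3), (x=4, y=3), (x=3, y=4)
  Distance 3: (x=4, y=0), (x=5, y=1), (x=1, y=3), (x=2, y=4), (x=4, y=4), (x=3, y=5)
  Distance 4: (x=5, y=0), (x=1, y=2), (x=0, y=3), (x=5, y=4), (x=2, y=5), (x=4, y=5), (x=3, y=6)
  Distance 5: (x=6, y=0), (x=1, y=1), (x=0, y=4), (x=1, y=5), (x=5, y=5), (x=3, y=7)
  Distance 6: (x=1, y=0), (x=7, y=0), (x=0, y=1), (x=2, y=1), (x=0, y=5), (x=6, y=5), (x=5, y=6), (x=2, y=7), (x=4, y=7), (x=3, y=8)
  Distance 7: (x=2, y=0), (x=7, y=5), (x=0, y=6), (x=6, y=6), (x=1, y=7), (x=5, y=7), (x=2, y=8), (x=4, y=8), (x=3, y=9)
  Distance 8: (x=8, y=5), (x=0, y=7), (x=6, y=7), (x=1, y=8), (x=2, y=9), (x=4, y=9), (x=3, y=10)
  Distance 9: (x=8, y=4), (x=7, y=7), (x=0, y=8), (x=6, y=8), (x=1, y=9), (x=5, y=9), (x=2, y=10), (x=4, y=10)
  Distance 10: (x=8, y=3), (x=8, y=7), (x=7, y=8), (x=0, y=9), (x=6, y=9), (x=1, y=10), (x=5, y=10)  <- goal reached here
One shortest path (10 moves): (x=3, y=2) -> (x=4, y=2) -> (x=4, y=3) -> (x=4, y=4) -> (x=5, y=4) -> (x=5, y=5) -> (x=6, y=5) -> (x=6, y=6) -> (x=6, y=7) -> (x=6, y=8) -> (x=6, y=9)

Answer: Shortest path length: 10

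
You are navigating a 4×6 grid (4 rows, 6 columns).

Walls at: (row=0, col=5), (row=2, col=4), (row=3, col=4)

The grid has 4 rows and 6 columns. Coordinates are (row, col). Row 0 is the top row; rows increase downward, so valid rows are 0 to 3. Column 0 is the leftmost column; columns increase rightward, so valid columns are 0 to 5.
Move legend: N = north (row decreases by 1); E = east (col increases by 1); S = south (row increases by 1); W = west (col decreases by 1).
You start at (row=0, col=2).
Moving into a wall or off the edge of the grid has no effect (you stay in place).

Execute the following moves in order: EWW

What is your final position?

Answer: Final position: (row=0, col=1)

Derivation:
Start: (row=0, col=2)
  E (east): (row=0, col=2) -> (row=0, col=3)
  W (west): (row=0, col=3) -> (row=0, col=2)
  W (west): (row=0, col=2) -> (row=0, col=1)
Final: (row=0, col=1)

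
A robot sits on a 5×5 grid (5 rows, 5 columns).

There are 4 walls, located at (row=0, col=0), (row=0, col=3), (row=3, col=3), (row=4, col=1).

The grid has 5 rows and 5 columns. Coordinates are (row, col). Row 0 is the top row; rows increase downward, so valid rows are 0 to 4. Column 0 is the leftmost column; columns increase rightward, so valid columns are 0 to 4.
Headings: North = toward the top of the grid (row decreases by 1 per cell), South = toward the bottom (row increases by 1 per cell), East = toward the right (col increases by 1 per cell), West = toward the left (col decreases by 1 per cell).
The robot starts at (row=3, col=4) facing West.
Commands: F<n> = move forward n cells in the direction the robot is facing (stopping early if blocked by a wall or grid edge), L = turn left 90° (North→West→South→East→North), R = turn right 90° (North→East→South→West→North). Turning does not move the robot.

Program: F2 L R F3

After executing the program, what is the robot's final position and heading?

Start: (row=3, col=4), facing West
  F2: move forward 0/2 (blocked), now at (row=3, col=4)
  L: turn left, now facing South
  R: turn right, now facing West
  F3: move forward 0/3 (blocked), now at (row=3, col=4)
Final: (row=3, col=4), facing West

Answer: Final position: (row=3, col=4), facing West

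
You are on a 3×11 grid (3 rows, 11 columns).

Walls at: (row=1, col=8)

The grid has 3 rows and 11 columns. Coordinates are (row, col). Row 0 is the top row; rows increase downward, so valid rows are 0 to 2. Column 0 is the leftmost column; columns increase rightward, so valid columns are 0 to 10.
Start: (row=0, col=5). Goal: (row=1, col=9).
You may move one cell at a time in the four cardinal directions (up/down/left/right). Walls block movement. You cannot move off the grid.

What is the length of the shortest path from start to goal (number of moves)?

Answer: Shortest path length: 5

Derivation:
BFS from (row=0, col=5) until reaching (row=1, col=9):
  Distance 0: (row=0, col=5)
  Distance 1: (row=0, col=4), (row=0, col=6), (row=1, col=5)
  Distance 2: (row=0, col=3), (row=0, col=7), (row=1, col=4), (row=1, col=6), (row=2, col=5)
  Distance 3: (row=0, col=2), (row=0, col=8), (row=1, col=3), (row=1, col=7), (row=2, col=4), (row=2, col=6)
  Distance 4: (row=0, col=1), (row=0, col=9), (row=1, col=2), (row=2, col=3), (row=2, col=7)
  Distance 5: (row=0, col=0), (row=0, col=10), (row=1, col=1), (row=1, col=9), (row=2, col=2), (row=2, col=8)  <- goal reached here
One shortest path (5 moves): (row=0, col=5) -> (row=0, col=6) -> (row=0, col=7) -> (row=0, col=8) -> (row=0, col=9) -> (row=1, col=9)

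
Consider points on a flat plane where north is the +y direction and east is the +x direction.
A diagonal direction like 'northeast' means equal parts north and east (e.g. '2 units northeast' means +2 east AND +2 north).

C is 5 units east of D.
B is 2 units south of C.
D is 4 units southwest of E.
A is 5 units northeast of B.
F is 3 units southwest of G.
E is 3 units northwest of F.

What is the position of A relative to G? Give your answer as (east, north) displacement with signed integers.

Place G at the origin (east=0, north=0).
  F is 3 units southwest of G: delta (east=-3, north=-3); F at (east=-3, north=-3).
  E is 3 units northwest of F: delta (east=-3, north=+3); E at (east=-6, north=0).
  D is 4 units southwest of E: delta (east=-4, north=-4); D at (east=-10, north=-4).
  C is 5 units east of D: delta (east=+5, north=+0); C at (east=-5, north=-4).
  B is 2 units south of C: delta (east=+0, north=-2); B at (east=-5, north=-6).
  A is 5 units northeast of B: delta (east=+5, north=+5); A at (east=0, north=-1).
Therefore A relative to G: (east=0, north=-1).

Answer: A is at (east=0, north=-1) relative to G.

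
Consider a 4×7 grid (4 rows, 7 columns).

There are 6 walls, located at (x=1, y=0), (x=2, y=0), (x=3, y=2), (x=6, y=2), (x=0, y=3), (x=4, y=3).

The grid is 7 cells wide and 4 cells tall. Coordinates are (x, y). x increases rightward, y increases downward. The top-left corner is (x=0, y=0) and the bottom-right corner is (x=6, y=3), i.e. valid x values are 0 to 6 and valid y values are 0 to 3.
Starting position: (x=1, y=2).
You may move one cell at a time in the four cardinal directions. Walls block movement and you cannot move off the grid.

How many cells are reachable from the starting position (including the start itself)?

Answer: Reachable cells: 22

Derivation:
BFS flood-fill from (x=1, y=2):
  Distance 0: (x=1, y=2)
  Distance 1: (x=1, y=1), (x=0, y=2), (x=2, y=2), (x=1, y=3)
  Distance 2: (x=0, y=1), (x=2, y=1), (x=2, y=3)
  Distance 3: (x=0, y=0), (x=3, y=1), (x=3, y=3)
  Distance 4: (x=3, y=0), (x=4, y=1)
  Distance 5: (x=4, y=0), (x=5, y=1), (x=4, y=2)
  Distance 6: (x=5, y=0), (x=6, y=1), (x=5, y=2)
  Distance 7: (x=6, y=0), (x=5, y=3)
  Distance 8: (x=6, y=3)
Total reachable: 22 (grid has 22 open cells total)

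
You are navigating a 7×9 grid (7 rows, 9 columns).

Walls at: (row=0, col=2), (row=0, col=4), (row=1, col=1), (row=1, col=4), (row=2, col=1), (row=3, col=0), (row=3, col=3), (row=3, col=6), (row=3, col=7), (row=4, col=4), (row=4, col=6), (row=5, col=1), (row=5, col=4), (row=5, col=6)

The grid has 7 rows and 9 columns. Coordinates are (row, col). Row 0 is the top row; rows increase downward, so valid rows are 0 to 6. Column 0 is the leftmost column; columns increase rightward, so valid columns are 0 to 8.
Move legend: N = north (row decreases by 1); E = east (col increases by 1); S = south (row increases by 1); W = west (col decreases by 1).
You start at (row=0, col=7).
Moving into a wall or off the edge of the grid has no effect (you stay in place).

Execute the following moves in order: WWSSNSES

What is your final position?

Answer: Final position: (row=2, col=6)

Derivation:
Start: (row=0, col=7)
  W (west): (row=0, col=7) -> (row=0, col=6)
  W (west): (row=0, col=6) -> (row=0, col=5)
  S (south): (row=0, col=5) -> (row=1, col=5)
  S (south): (row=1, col=5) -> (row=2, col=5)
  N (north): (row=2, col=5) -> (row=1, col=5)
  S (south): (row=1, col=5) -> (row=2, col=5)
  E (east): (row=2, col=5) -> (row=2, col=6)
  S (south): blocked, stay at (row=2, col=6)
Final: (row=2, col=6)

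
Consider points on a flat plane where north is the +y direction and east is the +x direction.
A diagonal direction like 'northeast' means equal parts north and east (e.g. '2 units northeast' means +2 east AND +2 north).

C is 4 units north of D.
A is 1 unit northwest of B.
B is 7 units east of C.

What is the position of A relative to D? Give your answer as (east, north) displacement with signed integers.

Answer: A is at (east=6, north=5) relative to D.

Derivation:
Place D at the origin (east=0, north=0).
  C is 4 units north of D: delta (east=+0, north=+4); C at (east=0, north=4).
  B is 7 units east of C: delta (east=+7, north=+0); B at (east=7, north=4).
  A is 1 unit northwest of B: delta (east=-1, north=+1); A at (east=6, north=5).
Therefore A relative to D: (east=6, north=5).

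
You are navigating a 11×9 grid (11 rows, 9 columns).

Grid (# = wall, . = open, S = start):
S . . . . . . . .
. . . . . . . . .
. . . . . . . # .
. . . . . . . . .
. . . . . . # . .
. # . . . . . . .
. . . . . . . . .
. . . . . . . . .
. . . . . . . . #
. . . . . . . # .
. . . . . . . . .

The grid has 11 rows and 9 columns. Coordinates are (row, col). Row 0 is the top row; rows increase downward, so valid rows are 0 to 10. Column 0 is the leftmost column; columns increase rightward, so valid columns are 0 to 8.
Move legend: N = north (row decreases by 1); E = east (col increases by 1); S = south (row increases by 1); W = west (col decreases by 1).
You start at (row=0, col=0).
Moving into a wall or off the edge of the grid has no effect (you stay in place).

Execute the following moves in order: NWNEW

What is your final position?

Answer: Final position: (row=0, col=0)

Derivation:
Start: (row=0, col=0)
  N (north): blocked, stay at (row=0, col=0)
  W (west): blocked, stay at (row=0, col=0)
  N (north): blocked, stay at (row=0, col=0)
  E (east): (row=0, col=0) -> (row=0, col=1)
  W (west): (row=0, col=1) -> (row=0, col=0)
Final: (row=0, col=0)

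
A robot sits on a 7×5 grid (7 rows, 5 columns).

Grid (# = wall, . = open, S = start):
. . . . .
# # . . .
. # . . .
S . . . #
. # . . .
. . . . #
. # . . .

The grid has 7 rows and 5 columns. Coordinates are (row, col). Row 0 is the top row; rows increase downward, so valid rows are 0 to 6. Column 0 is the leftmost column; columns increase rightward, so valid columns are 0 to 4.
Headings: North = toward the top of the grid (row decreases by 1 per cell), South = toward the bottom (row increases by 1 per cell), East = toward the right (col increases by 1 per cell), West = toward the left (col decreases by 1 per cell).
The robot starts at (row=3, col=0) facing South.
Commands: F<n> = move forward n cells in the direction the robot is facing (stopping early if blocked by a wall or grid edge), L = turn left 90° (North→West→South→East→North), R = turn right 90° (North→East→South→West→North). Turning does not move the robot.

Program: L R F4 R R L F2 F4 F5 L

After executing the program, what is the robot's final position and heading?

Answer: Final position: (row=6, col=0), facing South

Derivation:
Start: (row=3, col=0), facing South
  L: turn left, now facing East
  R: turn right, now facing South
  F4: move forward 3/4 (blocked), now at (row=6, col=0)
  R: turn right, now facing West
  R: turn right, now facing North
  L: turn left, now facing West
  F2: move forward 0/2 (blocked), now at (row=6, col=0)
  F4: move forward 0/4 (blocked), now at (row=6, col=0)
  F5: move forward 0/5 (blocked), now at (row=6, col=0)
  L: turn left, now facing South
Final: (row=6, col=0), facing South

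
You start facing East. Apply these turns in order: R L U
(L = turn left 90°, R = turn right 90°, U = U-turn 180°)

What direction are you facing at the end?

Answer: Final heading: West

Derivation:
Start: East
  R (right (90° clockwise)) -> South
  L (left (90° counter-clockwise)) -> East
  U (U-turn (180°)) -> West
Final: West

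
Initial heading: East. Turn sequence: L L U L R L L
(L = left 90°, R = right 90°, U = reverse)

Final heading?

Answer: Final heading: West

Derivation:
Start: East
  L (left (90° counter-clockwise)) -> North
  L (left (90° counter-clockwise)) -> West
  U (U-turn (180°)) -> East
  L (left (90° counter-clockwise)) -> North
  R (right (90° clockwise)) -> East
  L (left (90° counter-clockwise)) -> North
  L (left (90° counter-clockwise)) -> West
Final: West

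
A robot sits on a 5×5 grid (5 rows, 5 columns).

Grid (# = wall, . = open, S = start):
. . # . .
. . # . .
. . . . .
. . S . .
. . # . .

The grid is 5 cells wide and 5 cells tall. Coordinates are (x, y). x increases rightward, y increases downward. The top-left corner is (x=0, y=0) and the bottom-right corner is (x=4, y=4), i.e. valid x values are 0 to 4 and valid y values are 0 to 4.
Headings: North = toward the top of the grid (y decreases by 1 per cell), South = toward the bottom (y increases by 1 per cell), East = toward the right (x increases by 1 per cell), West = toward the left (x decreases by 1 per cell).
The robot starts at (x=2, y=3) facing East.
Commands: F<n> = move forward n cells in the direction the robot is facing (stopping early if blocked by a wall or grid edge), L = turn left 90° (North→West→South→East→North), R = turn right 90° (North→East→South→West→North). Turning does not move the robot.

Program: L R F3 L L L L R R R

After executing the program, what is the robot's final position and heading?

Answer: Final position: (x=4, y=3), facing North

Derivation:
Start: (x=2, y=3), facing East
  L: turn left, now facing North
  R: turn right, now facing East
  F3: move forward 2/3 (blocked), now at (x=4, y=3)
  L: turn left, now facing North
  L: turn left, now facing West
  L: turn left, now facing South
  L: turn left, now facing East
  R: turn right, now facing South
  R: turn right, now facing West
  R: turn right, now facing North
Final: (x=4, y=3), facing North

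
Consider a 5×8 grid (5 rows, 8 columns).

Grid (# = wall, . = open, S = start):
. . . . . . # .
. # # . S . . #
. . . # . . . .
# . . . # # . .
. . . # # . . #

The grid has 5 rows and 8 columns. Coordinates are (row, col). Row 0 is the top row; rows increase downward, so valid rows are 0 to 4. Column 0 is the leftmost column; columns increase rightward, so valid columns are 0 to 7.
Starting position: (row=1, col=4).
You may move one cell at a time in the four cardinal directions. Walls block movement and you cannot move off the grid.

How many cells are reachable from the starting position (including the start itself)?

Answer: Reachable cells: 28

Derivation:
BFS flood-fill from (row=1, col=4):
  Distance 0: (row=1, col=4)
  Distance 1: (row=0, col=4), (row=1, col=3), (row=1, col=5), (row=2, col=4)
  Distance 2: (row=0, col=3), (row=0, col=5), (row=1, col=6), (row=2, col=5)
  Distance 3: (row=0, col=2), (row=2, col=6)
  Distance 4: (row=0, col=1), (row=2, col=7), (row=3, col=6)
  Distance 5: (row=0, col=0), (row=3, col=7), (row=4, col=6)
  Distance 6: (row=1, col=0), (row=4, col=5)
  Distance 7: (row=2, col=0)
  Distance 8: (row=2, col=1)
  Distance 9: (row=2, col=2), (row=3, col=1)
  Distance 10: (row=3, col=2), (row=4, col=1)
  Distance 11: (row=3, col=3), (row=4, col=0), (row=4, col=2)
Total reachable: 28 (grid has 29 open cells total)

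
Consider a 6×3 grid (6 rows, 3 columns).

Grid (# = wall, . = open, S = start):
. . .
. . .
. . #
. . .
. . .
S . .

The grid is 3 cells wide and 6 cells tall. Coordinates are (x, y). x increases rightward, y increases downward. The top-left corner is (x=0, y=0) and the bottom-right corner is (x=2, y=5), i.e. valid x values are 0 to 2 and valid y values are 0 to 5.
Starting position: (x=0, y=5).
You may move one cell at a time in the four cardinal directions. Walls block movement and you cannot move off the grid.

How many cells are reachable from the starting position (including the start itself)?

BFS flood-fill from (x=0, y=5):
  Distance 0: (x=0, y=5)
  Distance 1: (x=0, y=4), (x=1, y=5)
  Distance 2: (x=0, y=3), (x=1, y=4), (x=2, y=5)
  Distance 3: (x=0, y=2), (x=1, y=3), (x=2, y=4)
  Distance 4: (x=0, y=1), (x=1, y=2), (x=2, y=3)
  Distance 5: (x=0, y=0), (x=1, y=1)
  Distance 6: (x=1, y=0), (x=2, y=1)
  Distance 7: (x=2, y=0)
Total reachable: 17 (grid has 17 open cells total)

Answer: Reachable cells: 17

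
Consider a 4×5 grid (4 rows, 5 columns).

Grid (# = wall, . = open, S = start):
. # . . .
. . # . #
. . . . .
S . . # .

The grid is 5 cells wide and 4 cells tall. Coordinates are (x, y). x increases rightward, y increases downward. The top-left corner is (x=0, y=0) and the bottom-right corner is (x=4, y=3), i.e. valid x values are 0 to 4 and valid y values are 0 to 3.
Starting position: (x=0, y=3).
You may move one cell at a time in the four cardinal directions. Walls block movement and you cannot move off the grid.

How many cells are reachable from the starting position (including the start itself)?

BFS flood-fill from (x=0, y=3):
  Distance 0: (x=0, y=3)
  Distance 1: (x=0, y=2), (x=1, y=3)
  Distance 2: (x=0, y=1), (x=1, y=2), (x=2, y=3)
  Distance 3: (x=0, y=0), (x=1, y=1), (x=2, y=2)
  Distance 4: (x=3, y=2)
  Distance 5: (x=3, y=1), (x=4, y=2)
  Distance 6: (x=3, y=0), (x=4, y=3)
  Distance 7: (x=2, y=0), (x=4, y=0)
Total reachable: 16 (grid has 16 open cells total)

Answer: Reachable cells: 16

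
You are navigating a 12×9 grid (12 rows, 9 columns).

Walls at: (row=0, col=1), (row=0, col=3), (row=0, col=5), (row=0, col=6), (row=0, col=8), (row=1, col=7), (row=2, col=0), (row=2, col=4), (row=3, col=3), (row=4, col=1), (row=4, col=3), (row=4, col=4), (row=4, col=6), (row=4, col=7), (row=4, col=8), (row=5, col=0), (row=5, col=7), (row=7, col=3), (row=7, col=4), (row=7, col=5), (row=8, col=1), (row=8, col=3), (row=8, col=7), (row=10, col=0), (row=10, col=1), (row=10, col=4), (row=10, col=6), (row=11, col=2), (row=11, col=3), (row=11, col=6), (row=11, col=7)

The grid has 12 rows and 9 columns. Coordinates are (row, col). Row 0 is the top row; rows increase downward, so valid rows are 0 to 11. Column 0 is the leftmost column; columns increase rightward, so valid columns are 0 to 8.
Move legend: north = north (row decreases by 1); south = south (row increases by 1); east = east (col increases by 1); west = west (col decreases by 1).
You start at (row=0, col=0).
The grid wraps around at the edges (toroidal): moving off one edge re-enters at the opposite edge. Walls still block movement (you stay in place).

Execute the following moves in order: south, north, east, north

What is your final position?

Answer: Final position: (row=11, col=0)

Derivation:
Start: (row=0, col=0)
  south (south): (row=0, col=0) -> (row=1, col=0)
  north (north): (row=1, col=0) -> (row=0, col=0)
  east (east): blocked, stay at (row=0, col=0)
  north (north): (row=0, col=0) -> (row=11, col=0)
Final: (row=11, col=0)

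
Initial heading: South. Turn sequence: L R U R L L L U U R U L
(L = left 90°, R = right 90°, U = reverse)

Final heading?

Answer: Final heading: North

Derivation:
Start: South
  L (left (90° counter-clockwise)) -> East
  R (right (90° clockwise)) -> South
  U (U-turn (180°)) -> North
  R (right (90° clockwise)) -> East
  L (left (90° counter-clockwise)) -> North
  L (left (90° counter-clockwise)) -> West
  L (left (90° counter-clockwise)) -> South
  U (U-turn (180°)) -> North
  U (U-turn (180°)) -> South
  R (right (90° clockwise)) -> West
  U (U-turn (180°)) -> East
  L (left (90° counter-clockwise)) -> North
Final: North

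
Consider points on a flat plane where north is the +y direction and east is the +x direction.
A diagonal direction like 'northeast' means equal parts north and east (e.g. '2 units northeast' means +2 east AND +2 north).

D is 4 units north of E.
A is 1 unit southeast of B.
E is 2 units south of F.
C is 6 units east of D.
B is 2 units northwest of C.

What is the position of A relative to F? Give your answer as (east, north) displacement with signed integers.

Answer: A is at (east=5, north=3) relative to F.

Derivation:
Place F at the origin (east=0, north=0).
  E is 2 units south of F: delta (east=+0, north=-2); E at (east=0, north=-2).
  D is 4 units north of E: delta (east=+0, north=+4); D at (east=0, north=2).
  C is 6 units east of D: delta (east=+6, north=+0); C at (east=6, north=2).
  B is 2 units northwest of C: delta (east=-2, north=+2); B at (east=4, north=4).
  A is 1 unit southeast of B: delta (east=+1, north=-1); A at (east=5, north=3).
Therefore A relative to F: (east=5, north=3).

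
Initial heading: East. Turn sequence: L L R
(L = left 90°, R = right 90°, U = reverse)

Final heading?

Answer: Final heading: North

Derivation:
Start: East
  L (left (90° counter-clockwise)) -> North
  L (left (90° counter-clockwise)) -> West
  R (right (90° clockwise)) -> North
Final: North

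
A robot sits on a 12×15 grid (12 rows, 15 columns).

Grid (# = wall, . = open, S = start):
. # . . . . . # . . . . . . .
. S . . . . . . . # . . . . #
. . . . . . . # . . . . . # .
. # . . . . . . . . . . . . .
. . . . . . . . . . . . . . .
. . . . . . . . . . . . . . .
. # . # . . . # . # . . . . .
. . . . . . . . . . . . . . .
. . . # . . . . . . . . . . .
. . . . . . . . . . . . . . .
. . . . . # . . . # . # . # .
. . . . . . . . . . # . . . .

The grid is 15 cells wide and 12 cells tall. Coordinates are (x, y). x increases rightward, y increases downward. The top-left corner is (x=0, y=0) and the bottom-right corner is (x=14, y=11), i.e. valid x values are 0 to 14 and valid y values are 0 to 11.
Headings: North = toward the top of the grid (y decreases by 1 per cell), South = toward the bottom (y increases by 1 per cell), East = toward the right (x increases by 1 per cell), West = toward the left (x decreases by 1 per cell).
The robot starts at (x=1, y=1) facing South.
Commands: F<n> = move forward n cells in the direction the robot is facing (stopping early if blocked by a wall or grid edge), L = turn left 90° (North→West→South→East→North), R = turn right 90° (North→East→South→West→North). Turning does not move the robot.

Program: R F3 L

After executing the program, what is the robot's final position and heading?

Answer: Final position: (x=0, y=1), facing South

Derivation:
Start: (x=1, y=1), facing South
  R: turn right, now facing West
  F3: move forward 1/3 (blocked), now at (x=0, y=1)
  L: turn left, now facing South
Final: (x=0, y=1), facing South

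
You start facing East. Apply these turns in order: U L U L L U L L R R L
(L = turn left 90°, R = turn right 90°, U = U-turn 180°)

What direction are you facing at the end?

Answer: Final heading: West

Derivation:
Start: East
  U (U-turn (180°)) -> West
  L (left (90° counter-clockwise)) -> South
  U (U-turn (180°)) -> North
  L (left (90° counter-clockwise)) -> West
  L (left (90° counter-clockwise)) -> South
  U (U-turn (180°)) -> North
  L (left (90° counter-clockwise)) -> West
  L (left (90° counter-clockwise)) -> South
  R (right (90° clockwise)) -> West
  R (right (90° clockwise)) -> North
  L (left (90° counter-clockwise)) -> West
Final: West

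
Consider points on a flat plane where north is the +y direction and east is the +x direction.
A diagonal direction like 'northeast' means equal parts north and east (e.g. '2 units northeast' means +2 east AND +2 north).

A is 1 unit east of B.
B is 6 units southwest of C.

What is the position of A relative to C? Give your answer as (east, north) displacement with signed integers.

Answer: A is at (east=-5, north=-6) relative to C.

Derivation:
Place C at the origin (east=0, north=0).
  B is 6 units southwest of C: delta (east=-6, north=-6); B at (east=-6, north=-6).
  A is 1 unit east of B: delta (east=+1, north=+0); A at (east=-5, north=-6).
Therefore A relative to C: (east=-5, north=-6).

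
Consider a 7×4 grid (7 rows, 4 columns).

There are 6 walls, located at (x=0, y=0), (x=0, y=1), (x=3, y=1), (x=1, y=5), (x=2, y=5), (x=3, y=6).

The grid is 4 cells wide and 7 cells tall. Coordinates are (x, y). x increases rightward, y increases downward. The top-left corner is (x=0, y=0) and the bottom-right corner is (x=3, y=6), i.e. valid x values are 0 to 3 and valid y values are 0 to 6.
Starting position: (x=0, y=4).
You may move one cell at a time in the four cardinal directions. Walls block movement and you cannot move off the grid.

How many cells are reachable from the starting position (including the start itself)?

Answer: Reachable cells: 22

Derivation:
BFS flood-fill from (x=0, y=4):
  Distance 0: (x=0, y=4)
  Distance 1: (x=0, y=3), (x=1, y=4), (x=0, y=5)
  Distance 2: (x=0, y=2), (x=1, y=3), (x=2, y=4), (x=0, y=6)
  Distance 3: (x=1, y=2), (x=2, y=3), (x=3, y=4), (x=1, y=6)
  Distance 4: (x=1, y=1), (x=2, y=2), (x=3, y=3), (x=3, y=5), (x=2, y=6)
  Distance 5: (x=1, y=0), (x=2, y=1), (x=3, y=2)
  Distance 6: (x=2, y=0)
  Distance 7: (x=3, y=0)
Total reachable: 22 (grid has 22 open cells total)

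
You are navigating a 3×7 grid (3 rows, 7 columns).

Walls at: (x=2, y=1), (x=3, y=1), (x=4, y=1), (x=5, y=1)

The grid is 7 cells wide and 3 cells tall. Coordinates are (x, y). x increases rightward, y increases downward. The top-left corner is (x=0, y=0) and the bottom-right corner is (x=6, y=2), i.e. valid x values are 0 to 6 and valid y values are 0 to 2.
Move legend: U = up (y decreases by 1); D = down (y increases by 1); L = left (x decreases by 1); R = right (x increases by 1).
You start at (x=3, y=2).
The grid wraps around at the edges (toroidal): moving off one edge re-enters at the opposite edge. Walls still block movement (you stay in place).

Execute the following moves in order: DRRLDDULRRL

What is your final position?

Start: (x=3, y=2)
  D (down): (x=3, y=2) -> (x=3, y=0)
  R (right): (x=3, y=0) -> (x=4, y=0)
  R (right): (x=4, y=0) -> (x=5, y=0)
  L (left): (x=5, y=0) -> (x=4, y=0)
  D (down): blocked, stay at (x=4, y=0)
  D (down): blocked, stay at (x=4, y=0)
  U (up): (x=4, y=0) -> (x=4, y=2)
  L (left): (x=4, y=2) -> (x=3, y=2)
  R (right): (x=3, y=2) -> (x=4, y=2)
  R (right): (x=4, y=2) -> (x=5, y=2)
  L (left): (x=5, y=2) -> (x=4, y=2)
Final: (x=4, y=2)

Answer: Final position: (x=4, y=2)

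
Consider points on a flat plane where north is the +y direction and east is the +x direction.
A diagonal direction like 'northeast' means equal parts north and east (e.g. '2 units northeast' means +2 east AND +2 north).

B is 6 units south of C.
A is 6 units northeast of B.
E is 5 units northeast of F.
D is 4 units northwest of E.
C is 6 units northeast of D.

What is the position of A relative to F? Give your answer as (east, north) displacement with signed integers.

Answer: A is at (east=13, north=15) relative to F.

Derivation:
Place F at the origin (east=0, north=0).
  E is 5 units northeast of F: delta (east=+5, north=+5); E at (east=5, north=5).
  D is 4 units northwest of E: delta (east=-4, north=+4); D at (east=1, north=9).
  C is 6 units northeast of D: delta (east=+6, north=+6); C at (east=7, north=15).
  B is 6 units south of C: delta (east=+0, north=-6); B at (east=7, north=9).
  A is 6 units northeast of B: delta (east=+6, north=+6); A at (east=13, north=15).
Therefore A relative to F: (east=13, north=15).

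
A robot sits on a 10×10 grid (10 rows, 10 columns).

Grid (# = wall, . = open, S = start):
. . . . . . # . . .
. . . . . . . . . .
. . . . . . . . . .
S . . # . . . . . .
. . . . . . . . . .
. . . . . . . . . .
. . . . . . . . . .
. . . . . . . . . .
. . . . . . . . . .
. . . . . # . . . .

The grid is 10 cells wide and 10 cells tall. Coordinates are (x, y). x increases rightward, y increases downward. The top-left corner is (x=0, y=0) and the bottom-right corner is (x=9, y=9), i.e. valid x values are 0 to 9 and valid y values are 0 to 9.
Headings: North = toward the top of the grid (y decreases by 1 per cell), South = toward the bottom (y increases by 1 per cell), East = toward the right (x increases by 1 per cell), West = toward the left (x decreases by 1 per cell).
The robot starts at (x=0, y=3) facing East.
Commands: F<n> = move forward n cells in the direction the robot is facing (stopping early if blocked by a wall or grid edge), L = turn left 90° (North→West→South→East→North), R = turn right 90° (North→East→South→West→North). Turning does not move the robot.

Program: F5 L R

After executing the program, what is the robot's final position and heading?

Answer: Final position: (x=2, y=3), facing East

Derivation:
Start: (x=0, y=3), facing East
  F5: move forward 2/5 (blocked), now at (x=2, y=3)
  L: turn left, now facing North
  R: turn right, now facing East
Final: (x=2, y=3), facing East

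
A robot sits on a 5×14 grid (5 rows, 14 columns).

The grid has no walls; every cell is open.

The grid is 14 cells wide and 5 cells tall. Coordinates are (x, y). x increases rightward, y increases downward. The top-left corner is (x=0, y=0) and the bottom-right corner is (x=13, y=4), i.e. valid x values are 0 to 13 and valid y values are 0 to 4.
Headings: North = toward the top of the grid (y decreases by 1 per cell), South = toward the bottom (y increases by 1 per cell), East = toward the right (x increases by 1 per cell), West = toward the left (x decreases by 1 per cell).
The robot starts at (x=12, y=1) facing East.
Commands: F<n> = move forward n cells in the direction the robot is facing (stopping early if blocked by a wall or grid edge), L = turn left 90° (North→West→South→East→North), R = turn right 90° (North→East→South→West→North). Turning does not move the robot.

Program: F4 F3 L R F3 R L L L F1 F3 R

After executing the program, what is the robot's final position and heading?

Start: (x=12, y=1), facing East
  F4: move forward 1/4 (blocked), now at (x=13, y=1)
  F3: move forward 0/3 (blocked), now at (x=13, y=1)
  L: turn left, now facing North
  R: turn right, now facing East
  F3: move forward 0/3 (blocked), now at (x=13, y=1)
  R: turn right, now facing South
  L: turn left, now facing East
  L: turn left, now facing North
  L: turn left, now facing West
  F1: move forward 1, now at (x=12, y=1)
  F3: move forward 3, now at (x=9, y=1)
  R: turn right, now facing North
Final: (x=9, y=1), facing North

Answer: Final position: (x=9, y=1), facing North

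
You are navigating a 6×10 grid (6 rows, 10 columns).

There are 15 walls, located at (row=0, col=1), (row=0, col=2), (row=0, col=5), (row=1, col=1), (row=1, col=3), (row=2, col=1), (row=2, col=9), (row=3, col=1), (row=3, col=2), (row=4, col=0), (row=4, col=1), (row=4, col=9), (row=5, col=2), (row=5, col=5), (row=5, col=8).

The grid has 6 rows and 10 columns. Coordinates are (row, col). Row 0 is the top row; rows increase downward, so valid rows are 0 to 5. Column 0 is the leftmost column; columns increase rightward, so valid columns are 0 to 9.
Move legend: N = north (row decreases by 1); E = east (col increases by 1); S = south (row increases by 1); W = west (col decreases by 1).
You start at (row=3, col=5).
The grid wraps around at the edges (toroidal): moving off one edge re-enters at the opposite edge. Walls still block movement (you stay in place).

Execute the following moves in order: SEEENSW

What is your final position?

Start: (row=3, col=5)
  S (south): (row=3, col=5) -> (row=4, col=5)
  E (east): (row=4, col=5) -> (row=4, col=6)
  E (east): (row=4, col=6) -> (row=4, col=7)
  E (east): (row=4, col=7) -> (row=4, col=8)
  N (north): (row=4, col=8) -> (row=3, col=8)
  S (south): (row=3, col=8) -> (row=4, col=8)
  W (west): (row=4, col=8) -> (row=4, col=7)
Final: (row=4, col=7)

Answer: Final position: (row=4, col=7)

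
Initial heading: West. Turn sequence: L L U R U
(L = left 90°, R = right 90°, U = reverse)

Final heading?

Answer: Final heading: South

Derivation:
Start: West
  L (left (90° counter-clockwise)) -> South
  L (left (90° counter-clockwise)) -> East
  U (U-turn (180°)) -> West
  R (right (90° clockwise)) -> North
  U (U-turn (180°)) -> South
Final: South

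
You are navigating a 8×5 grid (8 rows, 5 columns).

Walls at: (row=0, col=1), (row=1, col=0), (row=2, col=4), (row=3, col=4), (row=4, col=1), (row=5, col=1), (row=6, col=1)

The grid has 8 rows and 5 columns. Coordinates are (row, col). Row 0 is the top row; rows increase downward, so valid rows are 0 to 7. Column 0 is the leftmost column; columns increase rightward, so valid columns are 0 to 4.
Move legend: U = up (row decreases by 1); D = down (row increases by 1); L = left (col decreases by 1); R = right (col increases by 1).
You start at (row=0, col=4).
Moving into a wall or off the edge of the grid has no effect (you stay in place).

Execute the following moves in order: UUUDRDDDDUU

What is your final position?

Answer: Final position: (row=0, col=4)

Derivation:
Start: (row=0, col=4)
  [×3]U (up): blocked, stay at (row=0, col=4)
  D (down): (row=0, col=4) -> (row=1, col=4)
  R (right): blocked, stay at (row=1, col=4)
  [×4]D (down): blocked, stay at (row=1, col=4)
  U (up): (row=1, col=4) -> (row=0, col=4)
  U (up): blocked, stay at (row=0, col=4)
Final: (row=0, col=4)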